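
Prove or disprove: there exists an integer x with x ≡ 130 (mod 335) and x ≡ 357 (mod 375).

Reduce both congruences modulo 5, which divides 335 and 375: they say x ≡ 130 (mod 5) and x ≡ 357 (mod 5).
But 130 mod 5 = 0 while 357 mod 5 = 2, a contradiction.
Therefore no such x exists.

No such integer exists.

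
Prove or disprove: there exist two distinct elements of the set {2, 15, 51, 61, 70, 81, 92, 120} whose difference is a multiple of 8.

There is no such pair.

Residues mod 8: 2↦2, 15↦7, 51↦3, 61↦5, 70↦6, 81↦1, 92↦4, 120↦0.
All 8 residues are distinct, so no two elements differ by a multiple of 8.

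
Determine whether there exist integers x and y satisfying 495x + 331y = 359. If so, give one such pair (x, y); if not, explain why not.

495 and 331 are coprime, so 495x + 331y ranges over all of ℤ.
Dividing repeatedly: 495 = 1·331 + 164, 331 = 2·164 + 3, 164 = 54·3 + 2, 3 = 1·2 + 1, 2 = 2·1 + 0.
Working back up the chain: 1 = 3 − 1·2 = 3 − (164 − 54·3) = −164 + 55·3 = −164 + 55·(331 − 2·164) = 55·331 − 111·164 = 55·331 − 111·(495 − 1·331) = −111·495 + 166·331. So 495·(-111) + 331·166 = 1.
Multiplying through by 359: x = (-111)·359 = -39849, y = 166·359 = 59594 is a solution.
The general solution is x = -39849 + 331k, y = 59594 − 495k; taking k = 121 gives the smaller pair x = 202, y = -301.
Check: 495·202 + 331·(-301) = 99990 − 99631 = 359. ✓

x = 202, y = -301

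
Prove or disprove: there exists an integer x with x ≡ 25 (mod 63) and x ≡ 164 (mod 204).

There is no such integer.

gcd(63, 204) = 3. If x ≡ 25 (mod 63) and x ≡ 164 (mod 204), then x ≡ 25 (mod 3) and x ≡ 164 (mod 3).
These are incompatible: 25 − 164 = -139 is not divisible by 3.
So no integer satisfies both congruences.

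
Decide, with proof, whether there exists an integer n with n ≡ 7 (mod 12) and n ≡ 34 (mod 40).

Reduce both congruences modulo 4, which divides 12 and 40: they say n ≡ 7 (mod 4) and n ≡ 34 (mod 4).
These are incompatible: 7 − 34 = -27 is not divisible by 4.
Therefore no such n exists.

No, no such integer exists.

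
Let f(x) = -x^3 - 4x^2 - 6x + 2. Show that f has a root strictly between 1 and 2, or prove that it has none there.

Evaluate at the endpoints: f(1) = -9, f(2) = -34 — same sign (negative).
f'(x) = -3x^2 - 8x - 6 has discriminant (-8)² − 4·(-3)·(-6) = -8 < 0, so f' has no real roots and is negative for every real x.
Hence f is strictly decreasing on ℝ, and in particular on [1, 2]. A strictly monotone function with same-sign endpoint values stays negative on the whole interval, so f has no zero in (1, 2).

No such root exists.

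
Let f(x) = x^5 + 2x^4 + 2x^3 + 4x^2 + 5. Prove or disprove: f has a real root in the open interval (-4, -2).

f(-4) = -571 and f(-2) = 5, which have opposite signs.
Since f is a polynomial it is continuous on [-4, -2].
By the Intermediate Value Theorem f must vanish at some point of (-4, -2).

Such a root exists.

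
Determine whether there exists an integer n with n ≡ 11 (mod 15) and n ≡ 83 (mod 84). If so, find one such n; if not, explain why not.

Here gcd(15, 84) = 3, and both 11 and 83 leave remainder 2 mod 3, so the system is consistent.
Write n = 11 + 15t. Then 15t ≡ 83 − 11 ≡ 72 (mod 84); dividing through by 3 gives 5t ≡ 24 (mod 28).
Invert 5 mod 28 by the Euclidean algorithm: 28 = 5·5 + 3, 5 = 1·3 + 2, 3 = 1·2 + 1, 2 = 2·1 + 0; back-substituting, 1 = 3 − 1·2 = 3 − (5 − 1·3) = −5 + 2·3 = −5 + 2·(28 − 5·5) = 2·28 − 11·5. Hence 5·(-11) ≡ 1, so 5⁻¹ ≡ -11 ≡ 17 (mod 28).
Therefore t ≡ 17·24 = 408 ≡ 16 (mod 28).
Then n = 11 + 15·16 = 251.
Check: 251 mod 15 = 11, 251 mod 84 = 83. ✓

n = 251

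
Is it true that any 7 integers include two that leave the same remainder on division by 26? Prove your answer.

Consider the 7 integers 107, 108, …, 113. They lie in distinct residue classes modulo 26, since 7 ≤ 26.
So no two of them leave the same remainder on division by 26; the claim fails for this set.

No; for instance {107, 108, 109, 110, 111, 112, 113} is a counterexample.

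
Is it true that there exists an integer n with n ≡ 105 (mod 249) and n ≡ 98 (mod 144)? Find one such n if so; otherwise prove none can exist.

No such integer exists.

gcd(249, 144) = 3. If n ≡ 105 (mod 249) and n ≡ 98 (mod 144), then n ≡ 105 (mod 3) and n ≡ 98 (mod 3).
But 105 mod 3 = 0 while 98 mod 3 = 2, a contradiction.
So no integer satisfies both congruences.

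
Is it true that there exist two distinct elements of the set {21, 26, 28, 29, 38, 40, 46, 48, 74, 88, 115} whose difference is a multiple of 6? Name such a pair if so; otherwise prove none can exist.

Yes: 26 and 38.

Reduce each element mod 6: 21↦3, 26↦2, 28↦4, 29↦5, 38↦2, 40↦4, 46↦4, 48↦0, 74↦2, 88↦4, 115↦1. The residue 2 repeats (at 26 and 38), and 38 − 26 = 12 = 2·6.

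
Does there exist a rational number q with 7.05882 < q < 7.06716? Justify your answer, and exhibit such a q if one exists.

Scale by 15: the interval becomes (105.88230, 106.00740), which contains the integer 106.
Dividing back, 7.05882 < 106/15 < 7.06716, and 106/15 is rational.

q = 106/15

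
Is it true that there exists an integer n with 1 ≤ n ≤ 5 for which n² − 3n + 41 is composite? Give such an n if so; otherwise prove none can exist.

At n = 5: 5² − 3·5 + 41 = 51 = 3·17, which is composite.

n = 5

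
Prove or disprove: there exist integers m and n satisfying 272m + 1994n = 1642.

Every value of 272m + 1994n is a multiple of gcd(272, 1994) = 2; since 2 ∣ 1642, solutions exist.
Dividing through by 2 reduces the equation to 136m + 997n = 821.
Euclidean algorithm: 997 = 7·136 + 45, 136 = 3·45 + 1, 45 = 45·1 + 0.
Back-substituting, 1 = 136 − 3·45 = 136 − 3·(997 − 7·136) = −3·997 + 22·136; that is, 136·22 + 997·(-3) = 1.
Times 821: 136·18062 + 997·(-2463) = 821, so (18062, -2463) solves it.
Shifting by a multiple of (997, −136) keeps it a solution: m = 18062 − 18·997 = 116, n = -2463 + 18·136 = -15.
Check: 272·116 + 1994·(-15) = 31552 − 29910 = 1642. ✓

m = 116, n = -15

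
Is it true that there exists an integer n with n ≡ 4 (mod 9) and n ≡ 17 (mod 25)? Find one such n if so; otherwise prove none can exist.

n = 67

gcd(9, 25) = 1, so the Chinese Remainder Theorem guarantees exactly one residue class mod 225 satisfying both.
Any solution of the first congruence is n = 4 + 9t; substituting into the second, 9t ≡ 17 − 4 ≡ 13 (mod 25).
To invert 9 modulo 25: 25 = 2·9 + 7, 9 = 1·7 + 2, 7 = 3·2 + 1, 2 = 2·1 + 0, and unwinding, 1 = 7 − 3·2 = 7 − 3·(9 − 1·7) = −3·9 + 4·7 = −3·9 + 4·(25 − 2·9) = 4·25 − 11·9. Thus 9⁻¹ ≡ -11 ≡ 14 (mod 25).
Therefore t ≡ 14·13 = 182 ≡ 7 (mod 25).
Taking t = 7 gives n = 4 + 9·7 = 67.
Verify: 67 = 7·9 + 4 and 67 = 2·25 + 17. ✓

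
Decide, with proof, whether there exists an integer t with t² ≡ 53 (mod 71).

Apply Euler's criterion with the prime 71: 53 is a quadratic residue iff 53^35 ≡ 1 (mod 71), and a non-residue iff it is ≡ −1.
Repeated squaring mod 71: 53^2 = 2809 ≡ 40; 53^4 ≡ 40² = 1600 ≡ 38; 53^8 ≡ 38² = 1444 ≡ 24; 53^16 ≡ 24² = 576 ≡ 8; 53^32 ≡ 8² = 64 ≡ 64.
Since 35 = 32 + 2 + 1, 53^35 ≡ 64 · 40 · 53; multiplying out mod 71: 64·40 = 2560 ≡ 4, then 4·53 = 212 ≡ 70. Thus 53^35 ≡ 70 ≡ −1 (mod 71).
By Euler's criterion 53 is a quadratic non-residue mod 71: no t satisfies t² ≡ 53 (mod 71).

No such integer exists.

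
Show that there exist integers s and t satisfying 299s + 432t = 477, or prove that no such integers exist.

299 and 432 are coprime, so 299s + 432t ranges over all of ℤ.
Euclidean algorithm: 432 = 1·299 + 133, 299 = 2·133 + 33, 133 = 4·33 + 1, 33 = 33·1 + 0.
Back-substituting, 1 = 133 − 4·33 = 133 − 4·(299 − 2·133) = −4·299 + 9·133 = −4·299 + 9·(432 − 1·299) = 9·432 − 13·299; that is, 299·(-13) + 432·9 = 1.
Scaling by 477 gives the particular solution (s, t) = (-6201, 4293).
The general solution is s = -6201 + 432k, t = 4293 − 299k; taking k = 15 gives the smaller pair s = 279, t = -192.
Indeed 299·279 + 432·(-192) = 83421 − 82944 = 477.

s = 279, t = -192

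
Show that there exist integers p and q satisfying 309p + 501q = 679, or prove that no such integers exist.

No, no such integers exist.

Any value of 309p + 501q is a multiple of gcd(309, 501) = 3.
But 679 = 3·226 + 1, so 3 ∤ 679.
So the equation is unsolvable over ℤ.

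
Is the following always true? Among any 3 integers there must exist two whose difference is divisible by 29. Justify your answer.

No; for instance {117, 118, 119} is a counterexample.

Take the 3 consecutive integers 117, 118, 119: their residues mod 29 are all distinct because 3 ≤ 29.
No two share a residue, so no pair has difference divisible by 29; the claim fails for this set.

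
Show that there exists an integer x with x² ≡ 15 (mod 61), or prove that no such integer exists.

x = 36

Take x = 36. Then 36² = 1296 = 21·61 + 15, so 36² ≡ 15 (mod 61).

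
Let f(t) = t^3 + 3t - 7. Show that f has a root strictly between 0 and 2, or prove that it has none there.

f(0) = -7 and f(2) = 7, which have opposite signs.
As a polynomial, f is continuous on every closed interval.
By the Intermediate Value Theorem f must vanish at some point of (0, 2).

Such a root exists.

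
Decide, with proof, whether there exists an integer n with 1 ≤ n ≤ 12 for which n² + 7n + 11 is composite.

n = 11

At n = 11: 11² + 7·11 + 11 = 209 = 11·19, which is composite.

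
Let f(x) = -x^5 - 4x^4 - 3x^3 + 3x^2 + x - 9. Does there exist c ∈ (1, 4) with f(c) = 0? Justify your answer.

No such root exists.

f(1) = -13 and f(4) = -2197, both negative, so a sign-change argument is unavailable; we show f keeps this sign on the whole interval.
Shift to the endpoint 1: with x = 1 + u (0 < u < 3), one computes f(1 + u) = -u^5 - 9u^4 - 29u^3 - 40u^2 - 23u - 13.
The nonzero coefficients here are all negative, so for u > 0 every term is negative (or zero), and the constant term -13 is strictly negative.
So f is strictly negative on (1, 4); no root exists in the interval.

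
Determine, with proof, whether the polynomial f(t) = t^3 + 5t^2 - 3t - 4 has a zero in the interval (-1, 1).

Yes, f has a root in the interval.

f(-1) = 3 and f(1) = -1, which have opposite signs.
As a polynomial, f is continuous on every closed interval.
By the Intermediate Value Theorem f must vanish at some point of (-1, 1).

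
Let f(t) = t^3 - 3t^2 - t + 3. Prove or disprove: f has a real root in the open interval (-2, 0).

Such a root exists.

f(-2) = -15 and f(0) = 3, which have opposite signs.
Since f is a polynomial it is continuous on [-2, 0].
By the Intermediate Value Theorem f must vanish at some point of (-2, 0).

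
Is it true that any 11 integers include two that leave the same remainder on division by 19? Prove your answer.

No; for instance {33, 34, 35, 36, 37, 38, 39, 40, 41, 42, 43} is a counterexample.

Consider the 11 integers 33, 34, …, 43. They lie in distinct residue classes modulo 19, since 11 ≤ 19.
So no two of them leave the same remainder on division by 19; the claim fails for this set.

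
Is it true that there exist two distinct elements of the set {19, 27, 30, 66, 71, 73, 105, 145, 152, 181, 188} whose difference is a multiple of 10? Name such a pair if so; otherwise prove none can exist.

Both 71 and 181 leave remainder 1 on division by 10; their difference 110 = 11·10 is a multiple of 10.

71 and 181 are such a pair.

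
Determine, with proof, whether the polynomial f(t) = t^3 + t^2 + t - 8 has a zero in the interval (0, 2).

f(0) = -8 and f(2) = 6, which have opposite signs.
f is continuous everywhere (it is a polynomial), in particular on [0, 2].
By the Intermediate Value Theorem, f takes the value 0 somewhere in the open interval.

Yes, f has a root in the interval.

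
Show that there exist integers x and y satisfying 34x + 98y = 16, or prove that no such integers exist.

Every value of 34x + 98y is a multiple of gcd(34, 98) = 2; since 2 ∣ 16, solutions exist.
Dividing through by 2 reduces the equation to 17x + 49y = 8.
Euclidean algorithm: 49 = 2·17 + 15, 17 = 1·15 + 2, 15 = 7·2 + 1, 2 = 2·1 + 0.
Working back up the chain: 1 = 15 − 7·2 = 15 − 7·(17 − 1·15) = −7·17 + 8·15 = −7·17 + 8·(49 − 2·17) = 8·49 − 23·17. So 17·(-23) + 49·8 = 1.
Multiplying through by 8: x = (-23)·8 = -184, y = 8·8 = 64 is a solution.
The general solution is x = -184 + 49k, y = 64 − 17k; taking k = 4 gives the smaller pair x = 12, y = -4.
Indeed 34·12 + 98·(-4) = 408 − 392 = 16.

x = 12, y = -4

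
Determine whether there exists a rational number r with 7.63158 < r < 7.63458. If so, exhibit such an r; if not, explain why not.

Scale by 30: the interval becomes (228.94740, 229.03740), which contains the integer 229.
Hence 229/30 is a rational number with 7.63158 < 229/30 < 7.63458.

r = 229/30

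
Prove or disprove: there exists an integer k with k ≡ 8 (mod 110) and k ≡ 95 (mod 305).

No, no such integer exists.

Both moduli are multiples of 5 = gcd(110, 305), so any solution would satisfy k ≡ 8 and k ≡ 95 modulo 5 simultaneously.
But 8 mod 5 = 3 while 95 mod 5 = 0, a contradiction.
Hence the system has no solution.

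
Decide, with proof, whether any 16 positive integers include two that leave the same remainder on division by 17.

No; for instance {30, 31, 32, 33, 34, 35, 36, 37, 38, 39, 40, 41, 42, 43, 44, 45} is a counterexample.

Try 16 consecutive integers, 30, 31, …, 45. Their remainders mod 17 are 13, 14, 15, 16, 0, 1, 2, 3, 4, 5, 6, 7, 8, 9, 10, 11 — pairwise different, as any 16 ≤ 17 consecutive integers have distinct residues.
So no two of them leave the same remainder on division by 17; the claim fails for this set.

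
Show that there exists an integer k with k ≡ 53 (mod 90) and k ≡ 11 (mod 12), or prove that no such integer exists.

k = 143

gcd(90, 12) = 6. A simultaneous solution exists iff 53 ≡ 11 (mod 6); here 53 mod 6 = 5 = 11 mod 6, so it does.
Step through k = 53, 53 + 90, 53 + 2·90, …: the values 53, 143 reduce mod 12 to 5, 11. The value 143 hits 11.
Check: 143 mod 90 = 53, 143 mod 12 = 11. ✓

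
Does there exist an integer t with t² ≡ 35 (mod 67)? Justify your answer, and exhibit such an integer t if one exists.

t = 54

Take t = 54. Then 54² = 2916 = 43·67 + 35, so 54² ≡ 35 (mod 67).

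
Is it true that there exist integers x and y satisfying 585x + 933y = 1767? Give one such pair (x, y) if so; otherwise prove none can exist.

gcd(585, 933) = 3, and 3 divides 1767, so integer solutions exist.
Dividing through by 3 reduces the equation to 195x + 311y = 589.
Dividing repeatedly: 311 = 1·195 + 116, 195 = 1·116 + 79, 116 = 1·79 + 37, 79 = 2·37 + 5, 37 = 7·5 + 2, 5 = 2·2 + 1, 2 = 2·1 + 0.
Back-substituting, 1 = 5 − 2·2 = 5 − 2·(37 − 7·5) = −2·37 + 15·5 = −2·37 + 15·(79 − 2·37) = 15·79 − 32·37 = 15·79 − 32·(116 − 1·79) = −32·116 + 47·79 = −32·116 + 47·(195 − 1·116) = 47·195 − 79·116 = 47·195 − 79·(311 − 1·195) = −79·311 + 126·195; that is, 195·126 + 311·(-79) = 1.
Times 589: 195·74214 + 311·(-46531) = 589, so (74214, -46531) solves it.
Subtracting 238·311 from x and adding 238·195 to y gives the tidier solution (196, -121).
Check: 585·196 + 933·(-121) = 114660 − 112893 = 1767. ✓

x = 196, y = -121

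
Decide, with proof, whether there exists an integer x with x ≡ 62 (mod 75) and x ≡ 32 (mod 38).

The moduli 75 and 38 are coprime, so by the Chinese Remainder Theorem a unique solution modulo 2850 exists.
Any solution of the first congruence is x = 62 + 75t; substituting into the second, 75t ≡ 32 − 62 ≡ 8 (mod 38).
75 ≡ 37 (mod 38), so this reads 37t ≡ 8 (mod 38). Note 37·37 = 1369 ≡ 1 (mod 38) (as 1369 − 1 = 36·38), so 37⁻¹ ≡ 37.
Therefore t ≡ 37·8 = 296 ≡ 30 (mod 38).
Taking t = 30 gives x = 62 + 75·30 = 2312.
Indeed 2312 ≡ 62 (mod 75) and 2312 ≡ 32 (mod 38).

x = 2312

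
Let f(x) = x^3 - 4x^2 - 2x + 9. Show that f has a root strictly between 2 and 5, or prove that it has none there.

Yes, f has a root in the interval.

f(2) = -3 and f(5) = 24, which have opposite signs.
Since f is a polynomial it is continuous on [2, 5].
By the Intermediate Value Theorem, f takes the value 0 somewhere in the open interval.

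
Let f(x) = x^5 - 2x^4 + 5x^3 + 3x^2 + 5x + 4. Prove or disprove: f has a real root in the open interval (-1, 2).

f(-1) = -6 and f(2) = 66, which have opposite signs.
As a polynomial, f is continuous on every closed interval.
By the Intermediate Value Theorem, f takes the value 0 somewhere in the open interval.

Yes, f has a root in the interval.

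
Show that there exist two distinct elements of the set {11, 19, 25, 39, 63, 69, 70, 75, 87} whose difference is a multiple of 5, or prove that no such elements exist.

Reduce each element mod 5: 11↦1, 19↦4, 25↦0, 39↦4, 63↦3, 69↦4, 70↦0, 75↦0, 87↦2. The residue 4 repeats (at 19 and 39), and 39 − 19 = 20 = 4·5.

19 and 39 are such a pair.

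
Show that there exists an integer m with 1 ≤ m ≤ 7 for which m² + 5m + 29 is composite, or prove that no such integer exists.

At m = 6: 6² + 5·6 + 29 = 95 = 5·19, which is composite.

m = 6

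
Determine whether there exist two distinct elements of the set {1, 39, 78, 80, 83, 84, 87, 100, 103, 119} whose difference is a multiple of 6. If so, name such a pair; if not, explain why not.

1 and 103 are such a pair.

Reduce each element mod 6: 1↦1, 39↦3, 78↦0, 80↦2, 83↦5, 84↦0, 87↦3, 100↦4, 103↦1, 119↦5. The residue 1 repeats (at 1 and 103), and 103 − 1 = 102 = 17·6.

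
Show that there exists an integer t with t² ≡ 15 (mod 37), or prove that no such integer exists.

37 is prime, so by Euler's criterion 15 is a square mod 37 iff 15^((37−1)/2) = 15^18 ≡ 1 (mod 37).
Repeated squaring mod 37: 15^2 = 225 ≡ 3; 15^4 ≡ 3² = 9 ≡ 9; 15^8 ≡ 9² = 81 ≡ 7; 15^16 ≡ 7² = 49 ≡ 12.
Since 18 = 16 + 2, 15^18 ≡ 12 · 3; multiplying out mod 37: 12·3 = 36 ≡ 36. Thus 15^18 ≡ 36 ≡ −1 (mod 37).
The value −1 means 15 is a non-residue modulo 37, so t² ≡ 15 (mod 37) is impossible.

There is no such integer.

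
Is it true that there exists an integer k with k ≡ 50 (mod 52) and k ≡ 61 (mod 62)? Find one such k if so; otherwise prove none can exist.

Both moduli are multiples of 2 = gcd(52, 62), so any solution would satisfy k ≡ 50 and k ≡ 61 modulo 2 simultaneously.
But 50 mod 2 = 0 while 61 mod 2 = 1, a contradiction.
So no integer satisfies both congruences.

There is no such integer.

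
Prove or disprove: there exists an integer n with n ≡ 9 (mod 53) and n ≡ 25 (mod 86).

n = 1917

The moduli 53 and 86 are coprime, so by the Chinese Remainder Theorem a unique solution modulo 4558 exists.
Write n = 9 + 53t and require 9 + 53t ≡ 25 (mod 86), i.e. 53t ≡ 16 (mod 86).
To invert 53 modulo 86: 86 = 1·53 + 33, 53 = 1·33 + 20, 33 = 1·20 + 13, 20 = 1·13 + 7, 13 = 1·7 + 6, 7 = 1·6 + 1, 6 = 6·1 + 0, and unwinding, 1 = 7 − 1·6 = 7 − (13 − 1·7) = −13 + 2·7 = −13 + 2·(20 − 1·13) = 2·20 − 3·13 = 2·20 − 3·(33 − 1·20) = −3·33 + 5·20 = −3·33 + 5·(53 − 1·33) = 5·53 − 8·33 = 5·53 − 8·(86 − 1·53) = −8·86 + 13·53. Thus 53⁻¹ ≡ 13 (mod 86).
Multiplying by 13: t ≡ 13·16 = 208 ≡ 36 (mod 86).
Taking t = 36 gives n = 9 + 53·36 = 1917.
Verify: 1917 = 36·53 + 9 and 1917 = 22·86 + 25. ✓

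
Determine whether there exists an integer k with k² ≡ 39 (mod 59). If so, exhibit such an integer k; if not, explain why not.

Apply Euler's criterion with the prime 59: 39 is a quadratic residue iff 39^29 ≡ 1 (mod 59), and a non-residue iff it is ≡ −1.
Squaring successively (mod 59): 39^2 = 1521 ≡ 46; 39^4 ≡ 46² = 2116 ≡ 51; 39^8 ≡ 51² = 2601 ≡ 5; 39^16 ≡ 5² = 25 ≡ 25.
Since 29 = 16 + 8 + 4 + 1, 39^29 ≡ 25 · 5 · 51 · 39; multiplying out mod 59: 25·5 = 125 ≡ 7, then 7·51 = 357 ≡ 3, then 3·39 = 117 ≡ 58. Thus 39^29 ≡ 58 ≡ −1 (mod 59).
By Euler's criterion 39 is a quadratic non-residue mod 59: no k satisfies k² ≡ 39 (mod 59).

There is no such integer.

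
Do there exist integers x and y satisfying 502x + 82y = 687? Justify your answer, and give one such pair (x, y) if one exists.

Any value of 502x + 82y is a multiple of gcd(502, 82) = 2.
But 687 is not a multiple of 2 (it leaves remainder 1).
Hence no integers x, y satisfy the equation.

No, no such integers exist.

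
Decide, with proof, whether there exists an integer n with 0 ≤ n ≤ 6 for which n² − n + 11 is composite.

No such integer n in that range exists.

The values for n = 0, 1, …, 6 are 11, 11, 13, 17, 23, 31, 41, and each of these is prime.
So no value in the range makes the expression composite.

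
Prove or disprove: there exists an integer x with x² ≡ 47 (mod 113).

113 is prime, so by Euler's criterion 47 is a square mod 113 iff 47^((113−1)/2) = 47^56 ≡ 1 (mod 113).
Squaring successively (mod 113): 47^2 = 2209 ≡ 62; 47^4 ≡ 62² = 3844 ≡ 2; 47^8 ≡ 2² = 4 ≡ 4; 47^16 ≡ 4² = 16 ≡ 16; 47^32 ≡ 16² = 256 ≡ 30.
Since 56 = 32 + 16 + 8, 47^56 ≡ 30 · 16 · 4; multiplying out mod 113: 30·16 = 480 ≡ 28, then 28·4 = 112 ≡ 112. Thus 47^56 ≡ 112 ≡ −1 (mod 113).
By Euler's criterion 47 is a quadratic non-residue mod 113: no x satisfies x² ≡ 47 (mod 113).

No, no such integer exists.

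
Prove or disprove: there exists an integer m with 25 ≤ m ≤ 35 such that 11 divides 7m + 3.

m = 31 works, since 7·31 + 3 = 220 = 20·11.

m = 31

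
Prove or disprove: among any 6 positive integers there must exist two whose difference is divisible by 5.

Yes.

Partition the integers by their residue mod 5; there are 5 classes.
Since 6 > 5, two of the 6 integers must share a residue class by the pigeonhole principle; call them a and b.
Then a ≡ b (mod 5), i.e. 5 ∣ (a − b).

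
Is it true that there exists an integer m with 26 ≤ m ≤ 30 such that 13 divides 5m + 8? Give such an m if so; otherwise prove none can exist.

m = 27

At m = 26 the value 138 is not a multiple of 13. At m = 27 we get 5·27 + 8 = 143, and 143 = 13·11.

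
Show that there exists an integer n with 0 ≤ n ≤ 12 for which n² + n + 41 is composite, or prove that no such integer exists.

The values for n = 0, 1, …, 12 are 41, 43, 47, 53, 61, 71, 83, 97, 113, 131, 151, 173, 197, and each of these is prime.
So no value in the range makes the expression composite.

No such integer n in that range exists.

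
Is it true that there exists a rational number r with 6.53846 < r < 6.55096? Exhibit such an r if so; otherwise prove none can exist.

Look for a denominator N such that an integer falls strictly between N·6.53846 and N·6.55096. N = 11 works: 11·6.53846 = 71.92306 < 72 < 72.06056 = 11·6.55096.
Hence 72/11 is a rational number with 6.53846 < 72/11 < 6.55096.

r = 72/11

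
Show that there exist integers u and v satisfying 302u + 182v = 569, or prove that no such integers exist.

gcd(302, 182) = 2, so every integer of the form 302u + 182v is a multiple of 2.
But 569 is not a multiple of 2 (it leaves remainder 1).
Therefore 302u + 182v = 569 has no solution in integers.

No, no such integers exist.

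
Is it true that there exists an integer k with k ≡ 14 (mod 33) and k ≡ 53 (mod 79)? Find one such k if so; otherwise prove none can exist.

k = 2423

The moduli 33 and 79 are coprime, so by the Chinese Remainder Theorem a unique solution modulo 2607 exists.
Any solution of the first congruence is k = 14 + 33t; substituting into the second, 33t ≡ 53 − 14 ≡ 39 (mod 79).
To invert 33 modulo 79: 79 = 2·33 + 13, 33 = 2·13 + 7, 13 = 1·7 + 6, 7 = 1·6 + 1, 6 = 6·1 + 0, and unwinding, 1 = 7 − 1·6 = 7 − (13 − 1·7) = −13 + 2·7 = −13 + 2·(33 − 2·13) = 2·33 − 5·13 = 2·33 − 5·(79 − 2·33) = −5·79 + 12·33. Thus 33⁻¹ ≡ 12 (mod 79).
Multiplying by 12: t ≡ 12·39 = 468 ≡ 73 (mod 79).
Taking t = 73 gives k = 14 + 33·73 = 2423.
Verify: 2423 = 73·33 + 14 and 2423 = 30·79 + 53. ✓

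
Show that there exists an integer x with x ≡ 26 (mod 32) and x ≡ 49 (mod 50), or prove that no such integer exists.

Both moduli are multiples of 2 = gcd(32, 50), so any solution would satisfy x ≡ 26 and x ≡ 49 modulo 2 simultaneously.
These are incompatible: 26 − 49 = -23 is not divisible by 2.
Therefore no such x exists.

No, no such integer exists.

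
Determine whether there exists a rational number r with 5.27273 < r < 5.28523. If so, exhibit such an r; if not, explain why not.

r = 95/18

Scale by 18: the interval becomes (94.90914, 95.13414), which contains the integer 95.
Dividing back, 5.27273 < 95/18 < 5.28523, and 95/18 is rational.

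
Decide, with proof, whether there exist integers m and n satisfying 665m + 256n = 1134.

Since gcd(665, 256) = 1, every integer is an integer combination of 665 and 256.
Dividing repeatedly: 665 = 2·256 + 153, 256 = 1·153 + 103, 153 = 1·103 + 50, 103 = 2·50 + 3, 50 = 16·3 + 2, 3 = 1·2 + 1, 2 = 2·1 + 0.
Back-substituting, 1 = 3 − 1·2 = 3 − (50 − 16·3) = −50 + 17·3 = −50 + 17·(103 − 2·50) = 17·103 − 35·50 = 17·103 − 35·(153 − 1·103) = −35·153 + 52·103 = −35·153 + 52·(256 − 1·153) = 52·256 − 87·153 = 52·256 − 87·(665 − 2·256) = −87·665 + 226·256; that is, 665·(-87) + 256·226 = 1.
Scaling by 1134 gives the particular solution (m, n) = (-98658, 256284).
Adding 386·256 to m and subtracting 386·665 from n gives the tidier solution (158, -406).
Check: 665·158 + 256·(-406) = 105070 − 103936 = 1134. ✓

m = 158, n = -406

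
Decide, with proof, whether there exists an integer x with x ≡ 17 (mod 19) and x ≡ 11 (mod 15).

x = 131

gcd(19, 15) = 1, so the Chinese Remainder Theorem guarantees exactly one residue class mod 285 satisfying both.
Write x = 17 + 19t and require 17 + 19t ≡ 11 (mod 15), i.e. 19t ≡ 9 (mod 15).
19 ≡ 4 (mod 15), so this reads 4t ≡ 9 (mod 15). Invert 4 mod 15 by the Euclidean algorithm: 15 = 3·4 + 3, 4 = 1·3 + 1, 3 = 3·1 + 0; back-substituting, 1 = 4 − 1·3 = 4 − (15 − 3·4) = −15 + 4·4. Hence 4·4 ≡ 1, so 4⁻¹ ≡ 4 (mod 15).
Therefore t ≡ 4·9 = 36 ≡ 6 (mod 15).
With t = 6: x = 17 + 19·6 = 131.
Verify: 131 = 6·19 + 17 and 131 = 8·15 + 11. ✓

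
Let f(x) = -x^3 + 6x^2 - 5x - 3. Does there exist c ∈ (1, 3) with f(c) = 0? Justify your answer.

f(1) = -3 and f(3) = 9, which have opposite signs.
Since f is a polynomial it is continuous on [1, 3].
By the Intermediate Value Theorem f must vanish at some point of (1, 3).

Such a root exists.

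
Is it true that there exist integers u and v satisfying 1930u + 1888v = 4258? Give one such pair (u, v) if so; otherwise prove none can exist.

gcd(1930, 1888) = 2, and 2 divides 4258, so integer solutions exist.
Dividing through by 2 reduces the equation to 965u + 944v = 2129.
Dividing repeatedly: 965 = 1·944 + 21, 944 = 44·21 + 20, 21 = 1·20 + 1, 20 = 20·1 + 0.
Working back up the chain: 1 = 21 − 1·20 = 21 − (944 − 44·21) = −944 + 45·21 = −944 + 45·(965 − 1·944) = 45·965 − 46·944. So 965·45 + 944·(-46) = 1.
Scaling by 2129 gives the particular solution (u, v) = (95805, -97934).
Shifting by a multiple of (944, −965) keeps it a solution: u = 95805 − 101·944 = 461, v = -97934 + 101·965 = -469.
Check: 1930·461 + 1888·(-469) = 889730 − 885472 = 4258. ✓

u = 461, v = -469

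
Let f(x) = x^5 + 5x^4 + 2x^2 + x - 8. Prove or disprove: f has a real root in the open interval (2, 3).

f(2) = 114 and f(3) = 661, both positive, so a sign-change argument is unavailable; we show f keeps this sign on the whole interval.
Shift to the endpoint 2: with x = 2 + u (0 < u < 1), one computes f(2 + u) = u^5 + 15u^4 + 80u^3 + 202u^2 + 249u + 114.
All 6 nonzero coefficients of this polynomial in u are positive; hence for u > 0 the value is a sum of positive terms (the constant 114 among them).
So f is strictly positive on (2, 3); no root exists in the interval.

f has no root in that interval.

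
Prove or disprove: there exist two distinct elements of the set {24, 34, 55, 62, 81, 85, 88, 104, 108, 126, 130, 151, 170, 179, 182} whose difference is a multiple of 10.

The pair (24, 34) works.

24 mod 10 = 4 and 34 mod 10 = 4, so 34 − 24 = 10 = 1·10.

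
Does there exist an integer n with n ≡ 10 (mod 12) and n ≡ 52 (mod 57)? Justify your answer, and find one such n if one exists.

Here gcd(12, 57) = 3, and both 10 and 52 leave remainder 1 mod 3, so the system is consistent.
Put n = 10 + 12t, so we need 12t ≡ 42 (mod 57), equivalently (divide by 3) 4t ≡ 14 (mod 19).
Invert 4 mod 19 by the Euclidean algorithm: 19 = 4·4 + 3, 4 = 1·3 + 1, 3 = 3·1 + 0; back-substituting, 1 = 4 − 1·3 = 4 − (19 − 4·4) = −19 + 5·4. Hence 4·5 ≡ 1, so 4⁻¹ ≡ 5 (mod 19).
Therefore t ≡ 5·14 = 70 ≡ 13 (mod 19).
Then n = 10 + 12·13 = 166.
Check: 166 mod 12 = 10, 166 mod 57 = 52. ✓

n = 166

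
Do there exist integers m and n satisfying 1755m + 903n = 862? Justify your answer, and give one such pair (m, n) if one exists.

gcd(1755, 903) = 3, so every integer of the form 1755m + 903n is a multiple of 3.
But 862 = 3·287 + 1, so 3 ∤ 862.
Therefore 1755m + 903n = 862 has no solution in integers.

No, no such integers exist.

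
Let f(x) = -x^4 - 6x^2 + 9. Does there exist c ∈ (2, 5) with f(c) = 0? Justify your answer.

f(2) = -31 and f(5) = -766, both negative, so a sign-change argument is unavailable; we show f keeps this sign on the whole interval.
Substitute x = 2 + u, where 0 < u < 3 on the interval. Expanding, f(2 + u) = -u^4 - 8u^3 - 30u^2 - 56u - 31.
All 5 nonzero coefficients of this polynomial in u are negative; hence for u > 0 the value is a sum of negative terms (the constant -31 among them).
So f is strictly negative on (2, 5); no root exists in the interval.

No such root exists.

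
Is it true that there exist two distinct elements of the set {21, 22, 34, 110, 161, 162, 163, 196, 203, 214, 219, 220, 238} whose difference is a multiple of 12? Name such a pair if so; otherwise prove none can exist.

Yes: 22 and 34.

Both 22 and 34 leave remainder 10 on division by 12; their difference 12 = 1·12 is a multiple of 12.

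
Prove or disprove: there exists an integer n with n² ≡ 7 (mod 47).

n = 30

n = 30 works: 30² = 900, and 900 − 7 = 893 = 19·47.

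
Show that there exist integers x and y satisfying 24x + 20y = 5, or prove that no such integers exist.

No, no such integers exist.

Both 24 and 20 are divisible by gcd(24, 20) = 4, hence so is any combination 24x + 20y.
But 5 = 4·1 + 1, so 4 ∤ 5.
Therefore 24x + 20y = 5 has no solution in integers.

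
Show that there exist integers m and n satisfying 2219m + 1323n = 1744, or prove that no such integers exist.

Both 2219 and 1323 are divisible by gcd(2219, 1323) = 7, hence so is any combination 2219m + 1323n.
But 1744 = 7·249 + 1, so 7 ∤ 1744.
So the equation is unsolvable over ℤ.

No such integers exist.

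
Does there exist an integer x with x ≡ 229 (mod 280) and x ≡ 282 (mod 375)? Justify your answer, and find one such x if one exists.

Both moduli are multiples of 5 = gcd(280, 375), so any solution would satisfy x ≡ 229 and x ≡ 282 modulo 5 simultaneously.
But 229 mod 5 = 4 while 282 mod 5 = 2, a contradiction.
Hence the system has no solution.

There is no such integer.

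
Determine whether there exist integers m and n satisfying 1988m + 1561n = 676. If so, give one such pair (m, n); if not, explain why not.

gcd(1988, 1561) = 7, so every integer of the form 1988m + 1561n is a multiple of 7.
But 676 is not a multiple of 7 (it leaves remainder 4).
Hence no integers m, n satisfy the equation.

No, no such integers exist.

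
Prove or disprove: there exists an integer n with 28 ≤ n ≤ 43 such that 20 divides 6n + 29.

No such integer n in that range exists.

For n = 28, 29, …, 43 the values of 6n + 29 modulo 20 are 17, 3, 9, 15, 1, 7, 13, 19, 5, 11, 17, 3, 9, 15, 1, 7 respectively.
The residue 0 does not occur, so no n in [28, 43] makes 6n + 29 a multiple of 20.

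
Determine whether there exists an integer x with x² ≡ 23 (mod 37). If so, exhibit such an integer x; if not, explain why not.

37 is prime, so by Euler's criterion 23 is a square mod 37 iff 23^((37−1)/2) = 23^18 ≡ 1 (mod 37).
Squaring successively (mod 37): 23^2 = 529 ≡ 11; 23^4 ≡ 11² = 121 ≡ 10; 23^8 ≡ 10² = 100 ≡ 26; 23^16 ≡ 26² = 676 ≡ 10.
Since 18 = 16 + 2, 23^18 ≡ 10 · 11; multiplying out mod 37: 10·11 = 110 ≡ 36. Thus 23^18 ≡ 36 ≡ −1 (mod 37).
By Euler's criterion 23 is a quadratic non-residue mod 37: no x satisfies x² ≡ 23 (mod 37).

No such integer exists.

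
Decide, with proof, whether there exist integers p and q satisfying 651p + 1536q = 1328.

Any value of 651p + 1536q is a multiple of gcd(651, 1536) = 3.
But 1328 = 3·442 + 2, so 3 ∤ 1328.
Hence no integers p, q satisfy the equation.

No such integers exist.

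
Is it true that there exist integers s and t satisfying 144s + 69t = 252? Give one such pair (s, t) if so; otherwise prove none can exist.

s = 19, t = -36

Every value of 144s + 69t is a multiple of gcd(144, 69) = 3; since 3 ∣ 252, solutions exist.
Dividing through by 3 reduces the equation to 48s + 23t = 84.
Euclidean algorithm: 48 = 2·23 + 2, 23 = 11·2 + 1, 2 = 2·1 + 0.
Back-substituting, 1 = 23 − 11·2 = 23 − 11·(48 − 2·23) = −11·48 + 23·23; that is, 48·(-11) + 23·23 = 1.
Scaling by 84 gives the particular solution (s, t) = (-924, 1932).
The general solution is s = -924 + 23k, t = 1932 − 48k; taking k = 41 gives the smaller pair s = 19, t = -36.
Indeed 144·19 + 69·(-36) = 2736 − 2484 = 252.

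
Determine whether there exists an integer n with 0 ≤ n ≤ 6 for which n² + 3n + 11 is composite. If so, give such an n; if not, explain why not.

At n = 4: 4² + 3·4 + 11 = 39 = 3·13, which is composite.

n = 4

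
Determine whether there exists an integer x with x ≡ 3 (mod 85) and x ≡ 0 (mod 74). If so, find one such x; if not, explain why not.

gcd(85, 74) = 1, so the Chinese Remainder Theorem guarantees exactly one residue class mod 6290 satisfying both.
Any solution of the first congruence is x = 3 + 85t; substituting into the second, 85t ≡ 0 − 3 ≡ 71 (mod 74).
85 ≡ 11 (mod 74), so this reads 11t ≡ 71 (mod 74). Note 11·27 = 297 ≡ 1 (mod 74) (as 297 − 1 = 4·74), so 11⁻¹ ≡ 27.
Multiplying by 27: t ≡ 27·71 = 1917 ≡ 67 (mod 74).
Taking t = 67 gives x = 3 + 85·67 = 5698.
Check: 5698 mod 85 = 3, 5698 mod 74 = 0. ✓

x = 5698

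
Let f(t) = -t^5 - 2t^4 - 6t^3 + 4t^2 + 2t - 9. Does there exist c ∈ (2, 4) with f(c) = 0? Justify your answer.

f has no root in that interval.

f(2) = -101 and f(4) = -1857, both negative, so a sign-change argument is unavailable; we show f keeps this sign on the whole interval.
Substitute t = 2 + u, where 0 < u < 2 on the interval. Expanding, f(2 + u) = -u^5 - 12u^4 - 62u^3 - 160u^2 - 198u - 101.
The nonzero coefficients here are all negative, so for u > 0 every term is negative (or zero), and the constant term -101 is strictly negative.
So f is strictly negative on (2, 4); no root exists in the interval.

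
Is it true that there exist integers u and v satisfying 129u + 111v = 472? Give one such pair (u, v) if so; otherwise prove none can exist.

No, no such integers exist.

gcd(129, 111) = 3, so every integer of the form 129u + 111v is a multiple of 3.
However 472 leaves remainder 1 on division by 3.
So the equation is unsolvable over ℤ.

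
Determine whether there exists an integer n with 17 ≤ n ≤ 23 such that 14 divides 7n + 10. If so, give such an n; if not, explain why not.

At n = 17, 7·17 + 10 = 129 ≡ 3 (mod 14), and each step in n adds 7, giving residues 3, 10, 3, 10, 3, 10, 3 for n = 17, 18, …, 23.
The residue 0 does not occur, so no n in [17, 23] makes 7n + 10 a multiple of 14.

No such integer n in that range exists.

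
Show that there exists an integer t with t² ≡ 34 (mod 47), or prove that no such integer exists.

t = 9 works: 9² = 81, and 81 − 34 = 47 = 1·47.

t = 9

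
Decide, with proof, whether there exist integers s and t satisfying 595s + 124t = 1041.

s = 3, t = -6

Since gcd(595, 124) = 1, every integer is an integer combination of 595 and 124.
Dividing repeatedly: 595 = 4·124 + 99, 124 = 1·99 + 25, 99 = 3·25 + 24, 25 = 1·24 + 1, 24 = 24·1 + 0.
Unwinding: 1 = 25 − 1·24 = 25 − (99 − 3·25) = −99 + 4·25 = −99 + 4·(124 − 1·99) = 4·124 − 5·99 = 4·124 − 5·(595 − 4·124) = −5·595 + 24·124, i.e. 595·(-5) + 124·24 = 1.
Multiplying through by 1041: s = (-5)·1041 = -5205, t = 24·1041 = 24984 is a solution.
Adding 42·124 to s and subtracting 42·595 from t gives the tidier solution (3, -6).
Check: 595·3 + 124·(-6) = 1785 − 744 = 1041. ✓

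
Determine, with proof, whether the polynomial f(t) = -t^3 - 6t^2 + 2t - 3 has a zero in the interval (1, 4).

The endpoint values f(1) = -8 and f(4) = -155 are both negative. Claim: f(t) < 0 for every t in (1, 4).
Substitute t = 1 + u, where 0 < u < 3 on the interval. Expanding, f(1 + u) = -u^3 - 9u^2 - 13u - 8.
All 4 nonzero coefficients of this polynomial in u are negative; hence for u > 0 the value is a sum of negative terms (the constant -8 among them).
Therefore f(t) < 0 throughout (1, 4), and f has no zero there.

No such root exists.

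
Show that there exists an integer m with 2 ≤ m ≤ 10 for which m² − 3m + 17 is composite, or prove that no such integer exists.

At m = 10: 10² − 3·10 + 17 = 87 = 3·29, which is composite.

m = 10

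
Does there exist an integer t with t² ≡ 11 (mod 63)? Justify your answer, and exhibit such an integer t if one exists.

There is no such integer.

Work modulo the divisor 3 of 63. If t² ≡ 11 (mod 63) then t² ≡ 2 (mod 3).
Computing t² mod 3 for t = 0, 1, …, 1 (enough, by the symmetry t ↦ 3 − t) gives 0, 1.
So the quadratic residues mod 3 are {0, 1}, and 2 is not among them.
Hence no integer t has t² ≡ 11 (mod 63).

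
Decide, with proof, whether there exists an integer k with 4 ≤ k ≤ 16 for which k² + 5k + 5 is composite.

k = 12

At k = 12: 12² + 5·12 + 5 = 209 = 11·19, which is composite.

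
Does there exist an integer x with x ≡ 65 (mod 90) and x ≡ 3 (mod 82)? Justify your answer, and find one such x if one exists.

gcd(90, 82) = 2. A simultaneous solution exists iff 65 ≡ 3 (mod 2); here 65 mod 2 = 1 = 3 mod 2, so it does.
Write x = 65 + 90t. Then 90t ≡ 3 − 65 ≡ 20 (mod 82); dividing through by 2 gives 45t ≡ 10 (mod 41).
45 ≡ 4 (mod 41), so this reads 4t ≡ 10 (mod 41). Note 4·31 = 124 ≡ 1 (mod 41) (as 124 − 1 = 3·41), so 4⁻¹ ≡ 31.
Therefore t ≡ 31·10 = 310 ≡ 23 (mod 41).
Then x = 65 + 90·23 = 2135.
Verify: 2135 = 23·90 + 65 and 2135 = 26·82 + 3. ✓

x = 2135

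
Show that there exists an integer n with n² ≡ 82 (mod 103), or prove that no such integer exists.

n = 44 works: 44² = 1936, and 1936 − 82 = 1854 = 18·103.

n = 44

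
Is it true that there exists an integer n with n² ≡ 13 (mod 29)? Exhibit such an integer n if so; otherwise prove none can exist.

Take n = 10. Then 10² = 100 = 3·29 + 13, so 10² ≡ 13 (mod 29).

n = 10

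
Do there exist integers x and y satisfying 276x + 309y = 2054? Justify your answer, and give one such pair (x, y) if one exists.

gcd(276, 309) = 3, so every integer of the form 276x + 309y is a multiple of 3.
But 2054 = 3·684 + 2, so 3 ∤ 2054.
Hence no integers x, y satisfy the equation.

No such integers exist.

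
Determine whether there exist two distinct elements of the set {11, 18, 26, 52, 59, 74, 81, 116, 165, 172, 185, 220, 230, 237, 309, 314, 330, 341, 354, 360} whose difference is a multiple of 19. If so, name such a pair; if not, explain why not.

The pair (11, 220) works.

Both 11 and 220 leave remainder 11 on division by 19; their difference 209 = 11·19 is a multiple of 19.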